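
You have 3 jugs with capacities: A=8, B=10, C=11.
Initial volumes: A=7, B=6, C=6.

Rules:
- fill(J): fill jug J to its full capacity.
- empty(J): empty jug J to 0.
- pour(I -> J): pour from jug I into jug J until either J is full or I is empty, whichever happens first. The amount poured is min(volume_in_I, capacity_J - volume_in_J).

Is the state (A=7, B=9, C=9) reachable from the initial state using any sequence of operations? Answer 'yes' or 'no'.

BFS explored all 559 reachable states.
Reachable set includes: (0,0,0), (0,0,1), (0,0,2), (0,0,3), (0,0,4), (0,0,5), (0,0,6), (0,0,7), (0,0,8), (0,0,9), (0,0,10), (0,0,11) ...
Target (A=7, B=9, C=9) not in reachable set → no.

Answer: no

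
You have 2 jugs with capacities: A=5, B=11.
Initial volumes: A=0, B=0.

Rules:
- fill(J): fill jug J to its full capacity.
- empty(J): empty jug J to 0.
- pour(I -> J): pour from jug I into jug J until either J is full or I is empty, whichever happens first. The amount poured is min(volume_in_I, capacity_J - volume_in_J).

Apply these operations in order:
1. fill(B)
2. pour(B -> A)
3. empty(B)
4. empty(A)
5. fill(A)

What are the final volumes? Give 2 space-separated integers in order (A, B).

Step 1: fill(B) -> (A=0 B=11)
Step 2: pour(B -> A) -> (A=5 B=6)
Step 3: empty(B) -> (A=5 B=0)
Step 4: empty(A) -> (A=0 B=0)
Step 5: fill(A) -> (A=5 B=0)

Answer: 5 0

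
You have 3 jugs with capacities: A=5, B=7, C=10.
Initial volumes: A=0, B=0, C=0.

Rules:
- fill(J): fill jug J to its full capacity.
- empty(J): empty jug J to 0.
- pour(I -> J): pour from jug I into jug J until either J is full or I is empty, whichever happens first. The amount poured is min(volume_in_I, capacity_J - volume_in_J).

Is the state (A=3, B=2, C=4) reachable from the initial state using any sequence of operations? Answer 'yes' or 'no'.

Answer: no

Derivation:
BFS explored all 312 reachable states.
Reachable set includes: (0,0,0), (0,0,1), (0,0,2), (0,0,3), (0,0,4), (0,0,5), (0,0,6), (0,0,7), (0,0,8), (0,0,9), (0,0,10), (0,1,0) ...
Target (A=3, B=2, C=4) not in reachable set → no.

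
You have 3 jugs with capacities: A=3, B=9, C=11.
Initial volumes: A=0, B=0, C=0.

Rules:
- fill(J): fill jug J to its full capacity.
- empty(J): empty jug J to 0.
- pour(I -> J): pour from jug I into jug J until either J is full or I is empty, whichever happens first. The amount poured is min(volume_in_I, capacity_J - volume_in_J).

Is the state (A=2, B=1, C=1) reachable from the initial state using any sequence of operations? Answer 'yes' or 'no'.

Answer: no

Derivation:
BFS explored all 320 reachable states.
Reachable set includes: (0,0,0), (0,0,1), (0,0,2), (0,0,3), (0,0,4), (0,0,5), (0,0,6), (0,0,7), (0,0,8), (0,0,9), (0,0,10), (0,0,11) ...
Target (A=2, B=1, C=1) not in reachable set → no.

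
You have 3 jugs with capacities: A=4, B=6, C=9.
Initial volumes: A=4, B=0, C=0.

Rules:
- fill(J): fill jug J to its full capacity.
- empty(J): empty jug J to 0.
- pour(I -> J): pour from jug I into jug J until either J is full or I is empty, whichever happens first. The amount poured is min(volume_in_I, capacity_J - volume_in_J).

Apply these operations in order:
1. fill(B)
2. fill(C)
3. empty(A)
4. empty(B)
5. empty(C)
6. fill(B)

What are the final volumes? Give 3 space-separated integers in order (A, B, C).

Step 1: fill(B) -> (A=4 B=6 C=0)
Step 2: fill(C) -> (A=4 B=6 C=9)
Step 3: empty(A) -> (A=0 B=6 C=9)
Step 4: empty(B) -> (A=0 B=0 C=9)
Step 5: empty(C) -> (A=0 B=0 C=0)
Step 6: fill(B) -> (A=0 B=6 C=0)

Answer: 0 6 0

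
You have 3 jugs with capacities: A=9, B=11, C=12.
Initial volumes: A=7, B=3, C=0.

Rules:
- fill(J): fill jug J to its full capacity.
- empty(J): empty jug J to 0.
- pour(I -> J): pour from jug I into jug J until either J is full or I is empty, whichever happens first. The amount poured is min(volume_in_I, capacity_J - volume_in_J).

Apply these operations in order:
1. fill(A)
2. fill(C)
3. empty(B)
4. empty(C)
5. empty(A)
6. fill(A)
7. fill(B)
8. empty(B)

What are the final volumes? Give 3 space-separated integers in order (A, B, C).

Step 1: fill(A) -> (A=9 B=3 C=0)
Step 2: fill(C) -> (A=9 B=3 C=12)
Step 3: empty(B) -> (A=9 B=0 C=12)
Step 4: empty(C) -> (A=9 B=0 C=0)
Step 5: empty(A) -> (A=0 B=0 C=0)
Step 6: fill(A) -> (A=9 B=0 C=0)
Step 7: fill(B) -> (A=9 B=11 C=0)
Step 8: empty(B) -> (A=9 B=0 C=0)

Answer: 9 0 0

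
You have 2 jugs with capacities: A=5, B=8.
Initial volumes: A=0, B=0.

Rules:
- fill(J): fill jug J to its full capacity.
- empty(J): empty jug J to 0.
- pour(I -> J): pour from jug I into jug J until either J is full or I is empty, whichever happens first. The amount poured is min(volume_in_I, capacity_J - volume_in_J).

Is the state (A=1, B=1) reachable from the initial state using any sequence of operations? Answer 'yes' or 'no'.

Answer: no

Derivation:
BFS explored all 26 reachable states.
Reachable set includes: (0,0), (0,1), (0,2), (0,3), (0,4), (0,5), (0,6), (0,7), (0,8), (1,0), (1,8), (2,0) ...
Target (A=1, B=1) not in reachable set → no.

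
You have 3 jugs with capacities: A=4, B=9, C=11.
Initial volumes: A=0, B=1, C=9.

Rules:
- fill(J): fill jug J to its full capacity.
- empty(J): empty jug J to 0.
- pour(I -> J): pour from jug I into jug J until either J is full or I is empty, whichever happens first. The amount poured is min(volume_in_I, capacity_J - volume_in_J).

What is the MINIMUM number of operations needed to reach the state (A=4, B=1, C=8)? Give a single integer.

BFS from (A=0, B=1, C=9). One shortest path:
  1. fill(A) -> (A=4 B=1 C=9)
  2. empty(C) -> (A=4 B=1 C=0)
  3. pour(A -> C) -> (A=0 B=1 C=4)
  4. fill(A) -> (A=4 B=1 C=4)
  5. pour(A -> C) -> (A=0 B=1 C=8)
  6. fill(A) -> (A=4 B=1 C=8)
Reached target in 6 moves.

Answer: 6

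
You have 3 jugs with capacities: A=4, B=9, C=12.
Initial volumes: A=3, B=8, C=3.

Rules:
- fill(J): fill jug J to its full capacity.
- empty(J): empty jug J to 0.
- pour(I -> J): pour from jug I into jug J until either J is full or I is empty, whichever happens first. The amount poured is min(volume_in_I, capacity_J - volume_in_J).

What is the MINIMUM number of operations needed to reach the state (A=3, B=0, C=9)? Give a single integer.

Answer: 3

Derivation:
BFS from (A=3, B=8, C=3). One shortest path:
  1. fill(B) -> (A=3 B=9 C=3)
  2. empty(C) -> (A=3 B=9 C=0)
  3. pour(B -> C) -> (A=3 B=0 C=9)
Reached target in 3 moves.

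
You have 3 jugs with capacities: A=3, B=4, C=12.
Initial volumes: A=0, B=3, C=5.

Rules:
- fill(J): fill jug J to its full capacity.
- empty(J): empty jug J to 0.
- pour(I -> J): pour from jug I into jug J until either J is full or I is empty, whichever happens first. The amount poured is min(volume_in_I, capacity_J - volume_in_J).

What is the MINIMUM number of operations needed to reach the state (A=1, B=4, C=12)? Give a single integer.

Answer: 4

Derivation:
BFS from (A=0, B=3, C=5). One shortest path:
  1. empty(B) -> (A=0 B=0 C=5)
  2. pour(C -> B) -> (A=0 B=4 C=1)
  3. pour(C -> A) -> (A=1 B=4 C=0)
  4. fill(C) -> (A=1 B=4 C=12)
Reached target in 4 moves.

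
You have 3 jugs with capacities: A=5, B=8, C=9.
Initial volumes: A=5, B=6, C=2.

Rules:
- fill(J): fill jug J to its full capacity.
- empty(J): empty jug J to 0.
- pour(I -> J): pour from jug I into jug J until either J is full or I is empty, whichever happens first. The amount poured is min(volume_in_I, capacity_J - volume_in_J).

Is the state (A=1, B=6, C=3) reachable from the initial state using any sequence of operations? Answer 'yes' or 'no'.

Answer: no

Derivation:
BFS explored all 316 reachable states.
Reachable set includes: (0,0,0), (0,0,1), (0,0,2), (0,0,3), (0,0,4), (0,0,5), (0,0,6), (0,0,7), (0,0,8), (0,0,9), (0,1,0), (0,1,1) ...
Target (A=1, B=6, C=3) not in reachable set → no.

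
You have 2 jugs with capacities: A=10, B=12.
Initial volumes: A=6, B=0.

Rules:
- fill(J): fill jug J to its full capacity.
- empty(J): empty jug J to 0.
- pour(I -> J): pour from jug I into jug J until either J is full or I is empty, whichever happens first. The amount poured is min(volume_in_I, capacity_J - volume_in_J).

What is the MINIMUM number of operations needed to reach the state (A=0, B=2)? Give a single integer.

Answer: 4

Derivation:
BFS from (A=6, B=0). One shortest path:
  1. empty(A) -> (A=0 B=0)
  2. fill(B) -> (A=0 B=12)
  3. pour(B -> A) -> (A=10 B=2)
  4. empty(A) -> (A=0 B=2)
Reached target in 4 moves.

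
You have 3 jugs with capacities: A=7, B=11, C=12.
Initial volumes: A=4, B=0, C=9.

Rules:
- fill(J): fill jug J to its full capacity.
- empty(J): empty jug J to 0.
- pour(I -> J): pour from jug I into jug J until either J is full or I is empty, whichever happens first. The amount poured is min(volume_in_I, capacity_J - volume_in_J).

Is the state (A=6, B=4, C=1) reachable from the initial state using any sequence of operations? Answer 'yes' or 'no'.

Answer: no

Derivation:
BFS explored all 588 reachable states.
Reachable set includes: (0,0,0), (0,0,1), (0,0,2), (0,0,3), (0,0,4), (0,0,5), (0,0,6), (0,0,7), (0,0,8), (0,0,9), (0,0,10), (0,0,11) ...
Target (A=6, B=4, C=1) not in reachable set → no.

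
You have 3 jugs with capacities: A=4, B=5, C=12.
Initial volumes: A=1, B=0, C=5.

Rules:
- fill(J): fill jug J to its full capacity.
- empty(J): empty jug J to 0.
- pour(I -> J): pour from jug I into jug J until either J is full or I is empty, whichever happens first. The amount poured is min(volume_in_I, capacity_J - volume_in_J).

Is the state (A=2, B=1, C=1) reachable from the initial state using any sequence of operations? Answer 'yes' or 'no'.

Answer: no

Derivation:
BFS explored all 258 reachable states.
Reachable set includes: (0,0,0), (0,0,1), (0,0,2), (0,0,3), (0,0,4), (0,0,5), (0,0,6), (0,0,7), (0,0,8), (0,0,9), (0,0,10), (0,0,11) ...
Target (A=2, B=1, C=1) not in reachable set → no.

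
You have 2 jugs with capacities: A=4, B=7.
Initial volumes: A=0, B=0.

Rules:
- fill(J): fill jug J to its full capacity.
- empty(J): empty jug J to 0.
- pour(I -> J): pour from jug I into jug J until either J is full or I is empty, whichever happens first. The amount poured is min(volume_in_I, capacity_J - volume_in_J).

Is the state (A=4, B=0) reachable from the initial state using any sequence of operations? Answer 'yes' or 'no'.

BFS from (A=0, B=0):
  1. fill(A) -> (A=4 B=0)
Target reached → yes.

Answer: yes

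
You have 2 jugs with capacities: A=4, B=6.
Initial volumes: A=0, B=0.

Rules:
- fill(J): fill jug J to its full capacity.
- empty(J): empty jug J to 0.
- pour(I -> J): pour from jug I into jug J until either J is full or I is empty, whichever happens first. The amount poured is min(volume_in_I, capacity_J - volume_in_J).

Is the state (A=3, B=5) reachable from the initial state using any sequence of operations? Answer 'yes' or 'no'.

BFS explored all 10 reachable states.
Reachable set includes: (0,0), (0,2), (0,4), (0,6), (2,0), (2,6), (4,0), (4,2), (4,4), (4,6)
Target (A=3, B=5) not in reachable set → no.

Answer: no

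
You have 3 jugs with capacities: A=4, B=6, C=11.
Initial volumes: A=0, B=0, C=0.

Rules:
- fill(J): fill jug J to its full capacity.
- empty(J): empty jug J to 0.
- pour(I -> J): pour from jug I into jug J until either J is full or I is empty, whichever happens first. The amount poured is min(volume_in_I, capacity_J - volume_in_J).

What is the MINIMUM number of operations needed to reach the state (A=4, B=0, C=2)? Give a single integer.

BFS from (A=0, B=0, C=0). One shortest path:
  1. fill(B) -> (A=0 B=6 C=0)
  2. pour(B -> A) -> (A=4 B=2 C=0)
  3. pour(B -> C) -> (A=4 B=0 C=2)
Reached target in 3 moves.

Answer: 3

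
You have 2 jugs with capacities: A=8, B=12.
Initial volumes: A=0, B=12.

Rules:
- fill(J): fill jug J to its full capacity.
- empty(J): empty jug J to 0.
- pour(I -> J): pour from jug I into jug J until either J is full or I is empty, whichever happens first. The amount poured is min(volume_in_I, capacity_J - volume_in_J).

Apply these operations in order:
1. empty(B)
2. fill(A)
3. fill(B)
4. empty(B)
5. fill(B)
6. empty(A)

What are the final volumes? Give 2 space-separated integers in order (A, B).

Answer: 0 12

Derivation:
Step 1: empty(B) -> (A=0 B=0)
Step 2: fill(A) -> (A=8 B=0)
Step 3: fill(B) -> (A=8 B=12)
Step 4: empty(B) -> (A=8 B=0)
Step 5: fill(B) -> (A=8 B=12)
Step 6: empty(A) -> (A=0 B=12)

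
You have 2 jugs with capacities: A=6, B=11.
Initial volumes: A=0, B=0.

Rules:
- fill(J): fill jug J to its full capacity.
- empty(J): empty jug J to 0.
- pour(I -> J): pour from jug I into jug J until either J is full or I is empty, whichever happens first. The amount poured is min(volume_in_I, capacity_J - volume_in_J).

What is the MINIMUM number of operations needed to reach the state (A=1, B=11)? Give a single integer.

BFS from (A=0, B=0). One shortest path:
  1. fill(A) -> (A=6 B=0)
  2. pour(A -> B) -> (A=0 B=6)
  3. fill(A) -> (A=6 B=6)
  4. pour(A -> B) -> (A=1 B=11)
Reached target in 4 moves.

Answer: 4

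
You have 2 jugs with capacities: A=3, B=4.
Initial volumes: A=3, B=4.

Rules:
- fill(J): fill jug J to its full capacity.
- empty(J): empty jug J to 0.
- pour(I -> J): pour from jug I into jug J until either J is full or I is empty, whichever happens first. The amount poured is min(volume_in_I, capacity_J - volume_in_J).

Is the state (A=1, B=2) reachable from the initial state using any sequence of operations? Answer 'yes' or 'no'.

Answer: no

Derivation:
BFS explored all 14 reachable states.
Reachable set includes: (0,0), (0,1), (0,2), (0,3), (0,4), (1,0), (1,4), (2,0), (2,4), (3,0), (3,1), (3,2) ...
Target (A=1, B=2) not in reachable set → no.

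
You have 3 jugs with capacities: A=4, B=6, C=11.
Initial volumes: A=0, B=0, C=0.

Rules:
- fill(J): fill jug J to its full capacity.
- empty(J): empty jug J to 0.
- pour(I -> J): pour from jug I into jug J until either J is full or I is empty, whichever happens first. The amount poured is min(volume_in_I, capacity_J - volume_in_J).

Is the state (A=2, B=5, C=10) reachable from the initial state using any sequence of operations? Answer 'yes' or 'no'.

Answer: no

Derivation:
BFS explored all 270 reachable states.
Reachable set includes: (0,0,0), (0,0,1), (0,0,2), (0,0,3), (0,0,4), (0,0,5), (0,0,6), (0,0,7), (0,0,8), (0,0,9), (0,0,10), (0,0,11) ...
Target (A=2, B=5, C=10) not in reachable set → no.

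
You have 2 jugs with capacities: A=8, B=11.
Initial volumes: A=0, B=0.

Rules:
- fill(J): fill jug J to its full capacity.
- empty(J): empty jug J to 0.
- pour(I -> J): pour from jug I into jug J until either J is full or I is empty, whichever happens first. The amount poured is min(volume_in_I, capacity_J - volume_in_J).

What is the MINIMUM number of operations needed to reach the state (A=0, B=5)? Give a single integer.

BFS from (A=0, B=0). One shortest path:
  1. fill(A) -> (A=8 B=0)
  2. pour(A -> B) -> (A=0 B=8)
  3. fill(A) -> (A=8 B=8)
  4. pour(A -> B) -> (A=5 B=11)
  5. empty(B) -> (A=5 B=0)
  6. pour(A -> B) -> (A=0 B=5)
Reached target in 6 moves.

Answer: 6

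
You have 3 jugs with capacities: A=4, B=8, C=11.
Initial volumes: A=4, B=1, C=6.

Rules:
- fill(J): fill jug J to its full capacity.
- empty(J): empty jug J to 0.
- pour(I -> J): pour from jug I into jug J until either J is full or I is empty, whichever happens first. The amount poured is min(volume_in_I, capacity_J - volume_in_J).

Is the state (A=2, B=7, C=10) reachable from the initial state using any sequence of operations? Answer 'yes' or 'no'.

Answer: no

Derivation:
BFS explored all 330 reachable states.
Reachable set includes: (0,0,0), (0,0,1), (0,0,2), (0,0,3), (0,0,4), (0,0,5), (0,0,6), (0,0,7), (0,0,8), (0,0,9), (0,0,10), (0,0,11) ...
Target (A=2, B=7, C=10) not in reachable set → no.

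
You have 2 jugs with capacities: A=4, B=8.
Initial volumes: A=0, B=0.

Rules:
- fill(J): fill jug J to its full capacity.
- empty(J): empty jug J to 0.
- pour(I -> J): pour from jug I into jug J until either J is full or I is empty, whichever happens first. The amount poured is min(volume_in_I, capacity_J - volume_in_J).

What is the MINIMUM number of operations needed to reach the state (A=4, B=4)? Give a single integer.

Answer: 2

Derivation:
BFS from (A=0, B=0). One shortest path:
  1. fill(B) -> (A=0 B=8)
  2. pour(B -> A) -> (A=4 B=4)
Reached target in 2 moves.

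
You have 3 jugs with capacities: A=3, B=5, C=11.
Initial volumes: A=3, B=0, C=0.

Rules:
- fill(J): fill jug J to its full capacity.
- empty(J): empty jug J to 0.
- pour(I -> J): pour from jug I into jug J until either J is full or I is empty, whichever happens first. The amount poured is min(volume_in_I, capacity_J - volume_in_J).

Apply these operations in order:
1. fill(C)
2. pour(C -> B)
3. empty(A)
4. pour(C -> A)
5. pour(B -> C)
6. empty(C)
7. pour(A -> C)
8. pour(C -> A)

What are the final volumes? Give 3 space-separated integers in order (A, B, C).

Answer: 3 0 0

Derivation:
Step 1: fill(C) -> (A=3 B=0 C=11)
Step 2: pour(C -> B) -> (A=3 B=5 C=6)
Step 3: empty(A) -> (A=0 B=5 C=6)
Step 4: pour(C -> A) -> (A=3 B=5 C=3)
Step 5: pour(B -> C) -> (A=3 B=0 C=8)
Step 6: empty(C) -> (A=3 B=0 C=0)
Step 7: pour(A -> C) -> (A=0 B=0 C=3)
Step 8: pour(C -> A) -> (A=3 B=0 C=0)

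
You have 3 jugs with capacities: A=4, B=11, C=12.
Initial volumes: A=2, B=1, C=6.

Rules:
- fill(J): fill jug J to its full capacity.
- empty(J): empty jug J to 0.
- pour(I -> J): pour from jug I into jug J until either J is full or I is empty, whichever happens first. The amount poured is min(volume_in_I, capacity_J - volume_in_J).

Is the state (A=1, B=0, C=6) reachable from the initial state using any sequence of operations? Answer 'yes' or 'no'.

Answer: yes

Derivation:
BFS from (A=2, B=1, C=6):
  1. empty(A) -> (A=0 B=1 C=6)
  2. pour(B -> A) -> (A=1 B=0 C=6)
Target reached → yes.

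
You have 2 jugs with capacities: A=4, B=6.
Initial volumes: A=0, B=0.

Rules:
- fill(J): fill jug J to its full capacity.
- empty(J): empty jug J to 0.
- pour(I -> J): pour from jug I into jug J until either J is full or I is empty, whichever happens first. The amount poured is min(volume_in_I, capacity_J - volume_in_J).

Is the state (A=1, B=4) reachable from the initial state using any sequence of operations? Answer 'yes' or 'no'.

Answer: no

Derivation:
BFS explored all 10 reachable states.
Reachable set includes: (0,0), (0,2), (0,4), (0,6), (2,0), (2,6), (4,0), (4,2), (4,4), (4,6)
Target (A=1, B=4) not in reachable set → no.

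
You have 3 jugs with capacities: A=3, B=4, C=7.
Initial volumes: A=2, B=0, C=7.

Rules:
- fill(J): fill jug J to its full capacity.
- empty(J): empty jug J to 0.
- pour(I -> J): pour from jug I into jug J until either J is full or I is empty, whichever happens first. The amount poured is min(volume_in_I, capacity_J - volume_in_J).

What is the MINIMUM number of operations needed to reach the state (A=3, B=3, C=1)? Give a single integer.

Answer: 4

Derivation:
BFS from (A=2, B=0, C=7). One shortest path:
  1. empty(A) -> (A=0 B=0 C=7)
  2. pour(C -> A) -> (A=3 B=0 C=4)
  3. pour(A -> B) -> (A=0 B=3 C=4)
  4. pour(C -> A) -> (A=3 B=3 C=1)
Reached target in 4 moves.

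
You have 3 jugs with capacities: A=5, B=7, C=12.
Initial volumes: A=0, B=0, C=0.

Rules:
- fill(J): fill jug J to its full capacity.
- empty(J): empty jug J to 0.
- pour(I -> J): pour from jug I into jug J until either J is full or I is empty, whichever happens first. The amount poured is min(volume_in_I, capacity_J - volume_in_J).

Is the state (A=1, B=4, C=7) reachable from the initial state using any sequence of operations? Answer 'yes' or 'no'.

BFS explored all 360 reachable states.
Reachable set includes: (0,0,0), (0,0,1), (0,0,2), (0,0,3), (0,0,4), (0,0,5), (0,0,6), (0,0,7), (0,0,8), (0,0,9), (0,0,10), (0,0,11) ...
Target (A=1, B=4, C=7) not in reachable set → no.

Answer: no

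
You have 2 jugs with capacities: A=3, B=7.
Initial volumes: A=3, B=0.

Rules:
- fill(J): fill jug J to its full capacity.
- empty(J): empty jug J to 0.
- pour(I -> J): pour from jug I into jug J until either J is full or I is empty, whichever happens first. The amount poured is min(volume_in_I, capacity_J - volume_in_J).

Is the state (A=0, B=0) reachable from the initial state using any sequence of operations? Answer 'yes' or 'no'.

BFS from (A=3, B=0):
  1. empty(A) -> (A=0 B=0)
Target reached → yes.

Answer: yes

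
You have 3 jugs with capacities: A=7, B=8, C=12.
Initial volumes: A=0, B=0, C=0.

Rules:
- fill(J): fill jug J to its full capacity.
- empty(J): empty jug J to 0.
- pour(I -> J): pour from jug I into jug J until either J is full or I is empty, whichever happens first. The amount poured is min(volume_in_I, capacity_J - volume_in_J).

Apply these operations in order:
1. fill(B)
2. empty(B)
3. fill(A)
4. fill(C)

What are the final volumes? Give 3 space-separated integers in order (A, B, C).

Answer: 7 0 12

Derivation:
Step 1: fill(B) -> (A=0 B=8 C=0)
Step 2: empty(B) -> (A=0 B=0 C=0)
Step 3: fill(A) -> (A=7 B=0 C=0)
Step 4: fill(C) -> (A=7 B=0 C=12)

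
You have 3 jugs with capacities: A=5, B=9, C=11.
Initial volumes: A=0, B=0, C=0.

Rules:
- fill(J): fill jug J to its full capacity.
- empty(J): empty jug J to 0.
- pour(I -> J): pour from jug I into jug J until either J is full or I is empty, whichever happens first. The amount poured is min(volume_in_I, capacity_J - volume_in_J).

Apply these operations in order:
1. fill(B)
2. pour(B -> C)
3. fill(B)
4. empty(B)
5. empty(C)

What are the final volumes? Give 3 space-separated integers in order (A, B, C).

Answer: 0 0 0

Derivation:
Step 1: fill(B) -> (A=0 B=9 C=0)
Step 2: pour(B -> C) -> (A=0 B=0 C=9)
Step 3: fill(B) -> (A=0 B=9 C=9)
Step 4: empty(B) -> (A=0 B=0 C=9)
Step 5: empty(C) -> (A=0 B=0 C=0)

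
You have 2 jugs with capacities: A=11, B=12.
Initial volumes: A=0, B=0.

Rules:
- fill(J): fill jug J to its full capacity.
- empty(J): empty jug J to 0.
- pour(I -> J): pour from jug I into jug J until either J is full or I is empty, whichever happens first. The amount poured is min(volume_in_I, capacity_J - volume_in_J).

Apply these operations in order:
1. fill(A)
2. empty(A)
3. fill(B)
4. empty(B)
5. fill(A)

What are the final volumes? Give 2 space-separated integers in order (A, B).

Answer: 11 0

Derivation:
Step 1: fill(A) -> (A=11 B=0)
Step 2: empty(A) -> (A=0 B=0)
Step 3: fill(B) -> (A=0 B=12)
Step 4: empty(B) -> (A=0 B=0)
Step 5: fill(A) -> (A=11 B=0)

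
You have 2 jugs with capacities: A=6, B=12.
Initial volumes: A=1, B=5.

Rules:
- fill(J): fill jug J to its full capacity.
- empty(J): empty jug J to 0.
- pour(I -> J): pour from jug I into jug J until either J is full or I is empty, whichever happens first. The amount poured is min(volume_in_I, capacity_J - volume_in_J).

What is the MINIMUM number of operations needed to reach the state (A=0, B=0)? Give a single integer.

Answer: 2

Derivation:
BFS from (A=1, B=5). One shortest path:
  1. empty(A) -> (A=0 B=5)
  2. empty(B) -> (A=0 B=0)
Reached target in 2 moves.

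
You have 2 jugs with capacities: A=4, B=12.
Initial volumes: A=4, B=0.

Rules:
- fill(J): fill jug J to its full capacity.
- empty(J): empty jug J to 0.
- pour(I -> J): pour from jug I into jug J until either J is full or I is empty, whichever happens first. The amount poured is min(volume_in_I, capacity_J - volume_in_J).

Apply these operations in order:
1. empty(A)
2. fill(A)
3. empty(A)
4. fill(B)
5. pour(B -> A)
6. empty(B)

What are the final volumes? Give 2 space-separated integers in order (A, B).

Step 1: empty(A) -> (A=0 B=0)
Step 2: fill(A) -> (A=4 B=0)
Step 3: empty(A) -> (A=0 B=0)
Step 4: fill(B) -> (A=0 B=12)
Step 5: pour(B -> A) -> (A=4 B=8)
Step 6: empty(B) -> (A=4 B=0)

Answer: 4 0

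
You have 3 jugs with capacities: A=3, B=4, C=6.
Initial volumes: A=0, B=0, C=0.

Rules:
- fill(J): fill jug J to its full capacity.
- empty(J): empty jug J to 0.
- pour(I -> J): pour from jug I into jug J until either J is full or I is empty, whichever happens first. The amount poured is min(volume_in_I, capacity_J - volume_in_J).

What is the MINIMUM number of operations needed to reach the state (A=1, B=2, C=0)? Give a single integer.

BFS from (A=0, B=0, C=0). One shortest path:
  1. fill(C) -> (A=0 B=0 C=6)
  2. pour(C -> B) -> (A=0 B=4 C=2)
  3. pour(B -> A) -> (A=3 B=1 C=2)
  4. empty(A) -> (A=0 B=1 C=2)
  5. pour(B -> A) -> (A=1 B=0 C=2)
  6. pour(C -> B) -> (A=1 B=2 C=0)
Reached target in 6 moves.

Answer: 6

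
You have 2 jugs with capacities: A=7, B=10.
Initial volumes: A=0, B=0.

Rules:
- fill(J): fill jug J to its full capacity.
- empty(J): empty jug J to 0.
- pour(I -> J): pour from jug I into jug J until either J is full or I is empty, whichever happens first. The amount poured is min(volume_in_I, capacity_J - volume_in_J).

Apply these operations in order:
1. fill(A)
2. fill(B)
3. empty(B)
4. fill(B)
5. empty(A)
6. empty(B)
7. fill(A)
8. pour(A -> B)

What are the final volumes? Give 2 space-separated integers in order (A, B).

Answer: 0 7

Derivation:
Step 1: fill(A) -> (A=7 B=0)
Step 2: fill(B) -> (A=7 B=10)
Step 3: empty(B) -> (A=7 B=0)
Step 4: fill(B) -> (A=7 B=10)
Step 5: empty(A) -> (A=0 B=10)
Step 6: empty(B) -> (A=0 B=0)
Step 7: fill(A) -> (A=7 B=0)
Step 8: pour(A -> B) -> (A=0 B=7)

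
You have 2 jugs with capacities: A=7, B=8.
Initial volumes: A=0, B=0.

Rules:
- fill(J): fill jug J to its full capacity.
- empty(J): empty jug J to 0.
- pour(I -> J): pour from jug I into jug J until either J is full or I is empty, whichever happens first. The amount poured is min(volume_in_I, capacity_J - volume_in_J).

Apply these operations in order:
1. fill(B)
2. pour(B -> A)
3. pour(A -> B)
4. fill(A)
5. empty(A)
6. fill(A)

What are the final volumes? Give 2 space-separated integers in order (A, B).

Step 1: fill(B) -> (A=0 B=8)
Step 2: pour(B -> A) -> (A=7 B=1)
Step 3: pour(A -> B) -> (A=0 B=8)
Step 4: fill(A) -> (A=7 B=8)
Step 5: empty(A) -> (A=0 B=8)
Step 6: fill(A) -> (A=7 B=8)

Answer: 7 8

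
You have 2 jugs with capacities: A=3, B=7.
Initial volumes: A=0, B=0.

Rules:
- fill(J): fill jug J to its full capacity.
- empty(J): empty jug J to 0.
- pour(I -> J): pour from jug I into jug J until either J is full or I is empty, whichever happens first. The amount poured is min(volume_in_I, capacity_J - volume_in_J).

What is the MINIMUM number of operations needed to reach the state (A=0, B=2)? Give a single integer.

BFS from (A=0, B=0). One shortest path:
  1. fill(A) -> (A=3 B=0)
  2. pour(A -> B) -> (A=0 B=3)
  3. fill(A) -> (A=3 B=3)
  4. pour(A -> B) -> (A=0 B=6)
  5. fill(A) -> (A=3 B=6)
  6. pour(A -> B) -> (A=2 B=7)
  7. empty(B) -> (A=2 B=0)
  8. pour(A -> B) -> (A=0 B=2)
Reached target in 8 moves.

Answer: 8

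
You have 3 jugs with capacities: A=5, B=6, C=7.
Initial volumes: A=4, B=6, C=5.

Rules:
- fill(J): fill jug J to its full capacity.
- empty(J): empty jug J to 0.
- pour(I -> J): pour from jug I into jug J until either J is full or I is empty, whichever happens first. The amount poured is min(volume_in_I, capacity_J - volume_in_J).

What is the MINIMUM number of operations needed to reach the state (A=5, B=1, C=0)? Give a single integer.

Answer: 3

Derivation:
BFS from (A=4, B=6, C=5). One shortest path:
  1. empty(A) -> (A=0 B=6 C=5)
  2. empty(C) -> (A=0 B=6 C=0)
  3. pour(B -> A) -> (A=5 B=1 C=0)
Reached target in 3 moves.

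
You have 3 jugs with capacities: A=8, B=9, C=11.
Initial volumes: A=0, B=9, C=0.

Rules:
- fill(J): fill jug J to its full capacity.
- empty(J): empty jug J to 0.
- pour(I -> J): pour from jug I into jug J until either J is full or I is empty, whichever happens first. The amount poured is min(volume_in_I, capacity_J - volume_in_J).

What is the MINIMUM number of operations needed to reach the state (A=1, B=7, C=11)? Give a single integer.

Answer: 7

Derivation:
BFS from (A=0, B=9, C=0). One shortest path:
  1. pour(B -> A) -> (A=8 B=1 C=0)
  2. empty(A) -> (A=0 B=1 C=0)
  3. pour(B -> A) -> (A=1 B=0 C=0)
  4. fill(B) -> (A=1 B=9 C=0)
  5. pour(B -> C) -> (A=1 B=0 C=9)
  6. fill(B) -> (A=1 B=9 C=9)
  7. pour(B -> C) -> (A=1 B=7 C=11)
Reached target in 7 moves.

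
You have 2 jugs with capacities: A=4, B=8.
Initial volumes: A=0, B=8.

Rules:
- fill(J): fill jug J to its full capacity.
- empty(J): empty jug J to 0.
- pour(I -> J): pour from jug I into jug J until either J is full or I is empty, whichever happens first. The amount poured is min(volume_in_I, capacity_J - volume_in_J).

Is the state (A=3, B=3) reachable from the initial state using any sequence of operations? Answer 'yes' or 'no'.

BFS explored all 6 reachable states.
Reachable set includes: (0,0), (0,4), (0,8), (4,0), (4,4), (4,8)
Target (A=3, B=3) not in reachable set → no.

Answer: no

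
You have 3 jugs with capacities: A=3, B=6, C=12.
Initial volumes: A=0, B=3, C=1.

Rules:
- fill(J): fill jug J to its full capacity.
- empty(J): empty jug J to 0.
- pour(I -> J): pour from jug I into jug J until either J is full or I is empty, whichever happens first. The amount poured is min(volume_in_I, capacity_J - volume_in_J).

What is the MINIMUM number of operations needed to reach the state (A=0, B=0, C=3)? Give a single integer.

Answer: 2

Derivation:
BFS from (A=0, B=3, C=1). One shortest path:
  1. empty(C) -> (A=0 B=3 C=0)
  2. pour(B -> C) -> (A=0 B=0 C=3)
Reached target in 2 moves.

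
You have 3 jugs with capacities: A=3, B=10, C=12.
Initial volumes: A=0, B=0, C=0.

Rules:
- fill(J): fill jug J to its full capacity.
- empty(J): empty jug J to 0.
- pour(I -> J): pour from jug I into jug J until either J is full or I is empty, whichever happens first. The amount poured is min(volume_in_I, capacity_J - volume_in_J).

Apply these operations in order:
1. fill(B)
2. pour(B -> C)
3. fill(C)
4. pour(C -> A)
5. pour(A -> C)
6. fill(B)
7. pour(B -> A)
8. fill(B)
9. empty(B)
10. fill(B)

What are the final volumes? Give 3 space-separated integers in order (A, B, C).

Answer: 3 10 12

Derivation:
Step 1: fill(B) -> (A=0 B=10 C=0)
Step 2: pour(B -> C) -> (A=0 B=0 C=10)
Step 3: fill(C) -> (A=0 B=0 C=12)
Step 4: pour(C -> A) -> (A=3 B=0 C=9)
Step 5: pour(A -> C) -> (A=0 B=0 C=12)
Step 6: fill(B) -> (A=0 B=10 C=12)
Step 7: pour(B -> A) -> (A=3 B=7 C=12)
Step 8: fill(B) -> (A=3 B=10 C=12)
Step 9: empty(B) -> (A=3 B=0 C=12)
Step 10: fill(B) -> (A=3 B=10 C=12)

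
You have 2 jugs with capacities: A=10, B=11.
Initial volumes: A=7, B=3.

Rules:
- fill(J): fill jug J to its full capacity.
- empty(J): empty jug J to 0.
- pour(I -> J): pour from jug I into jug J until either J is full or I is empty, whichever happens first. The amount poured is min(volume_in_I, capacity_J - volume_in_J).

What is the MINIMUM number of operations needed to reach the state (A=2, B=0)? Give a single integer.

BFS from (A=7, B=3). One shortest path:
  1. fill(A) -> (A=10 B=3)
  2. pour(A -> B) -> (A=2 B=11)
  3. empty(B) -> (A=2 B=0)
Reached target in 3 moves.

Answer: 3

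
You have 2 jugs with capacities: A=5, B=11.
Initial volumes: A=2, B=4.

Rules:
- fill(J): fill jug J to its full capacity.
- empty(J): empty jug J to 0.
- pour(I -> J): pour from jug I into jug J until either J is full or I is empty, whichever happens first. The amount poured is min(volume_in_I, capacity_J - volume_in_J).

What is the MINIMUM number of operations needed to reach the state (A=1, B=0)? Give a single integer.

BFS from (A=2, B=4). One shortest path:
  1. pour(B -> A) -> (A=5 B=1)
  2. empty(A) -> (A=0 B=1)
  3. pour(B -> A) -> (A=1 B=0)
Reached target in 3 moves.

Answer: 3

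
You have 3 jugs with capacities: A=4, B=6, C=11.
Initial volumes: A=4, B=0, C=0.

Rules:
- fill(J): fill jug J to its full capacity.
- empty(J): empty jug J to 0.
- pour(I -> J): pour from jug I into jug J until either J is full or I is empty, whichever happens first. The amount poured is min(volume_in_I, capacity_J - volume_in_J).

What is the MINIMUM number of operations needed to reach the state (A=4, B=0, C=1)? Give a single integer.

Answer: 5

Derivation:
BFS from (A=4, B=0, C=0). One shortest path:
  1. empty(A) -> (A=0 B=0 C=0)
  2. fill(C) -> (A=0 B=0 C=11)
  3. pour(C -> A) -> (A=4 B=0 C=7)
  4. pour(C -> B) -> (A=4 B=6 C=1)
  5. empty(B) -> (A=4 B=0 C=1)
Reached target in 5 moves.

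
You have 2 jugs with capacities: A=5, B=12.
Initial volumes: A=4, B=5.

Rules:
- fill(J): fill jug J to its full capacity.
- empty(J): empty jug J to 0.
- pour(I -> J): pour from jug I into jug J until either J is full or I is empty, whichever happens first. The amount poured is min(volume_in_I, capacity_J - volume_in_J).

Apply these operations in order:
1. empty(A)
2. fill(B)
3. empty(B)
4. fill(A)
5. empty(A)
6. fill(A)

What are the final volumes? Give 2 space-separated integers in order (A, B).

Answer: 5 0

Derivation:
Step 1: empty(A) -> (A=0 B=5)
Step 2: fill(B) -> (A=0 B=12)
Step 3: empty(B) -> (A=0 B=0)
Step 4: fill(A) -> (A=5 B=0)
Step 5: empty(A) -> (A=0 B=0)
Step 6: fill(A) -> (A=5 B=0)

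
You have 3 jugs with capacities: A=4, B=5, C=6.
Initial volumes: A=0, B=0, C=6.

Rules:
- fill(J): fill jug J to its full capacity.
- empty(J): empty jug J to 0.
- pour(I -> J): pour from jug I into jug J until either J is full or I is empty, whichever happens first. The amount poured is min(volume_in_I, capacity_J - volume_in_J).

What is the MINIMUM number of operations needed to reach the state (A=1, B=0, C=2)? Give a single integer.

Answer: 6

Derivation:
BFS from (A=0, B=0, C=6). One shortest path:
  1. fill(B) -> (A=0 B=5 C=6)
  2. pour(B -> A) -> (A=4 B=1 C=6)
  3. empty(A) -> (A=0 B=1 C=6)
  4. pour(C -> A) -> (A=4 B=1 C=2)
  5. empty(A) -> (A=0 B=1 C=2)
  6. pour(B -> A) -> (A=1 B=0 C=2)
Reached target in 6 moves.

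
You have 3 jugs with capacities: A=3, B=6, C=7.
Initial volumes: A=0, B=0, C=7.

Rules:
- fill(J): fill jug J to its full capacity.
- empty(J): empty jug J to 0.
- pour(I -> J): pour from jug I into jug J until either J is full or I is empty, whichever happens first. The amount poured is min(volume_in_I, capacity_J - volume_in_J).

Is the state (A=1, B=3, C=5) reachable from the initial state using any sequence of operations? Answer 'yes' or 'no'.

Answer: no

Derivation:
BFS explored all 164 reachable states.
Reachable set includes: (0,0,0), (0,0,1), (0,0,2), (0,0,3), (0,0,4), (0,0,5), (0,0,6), (0,0,7), (0,1,0), (0,1,1), (0,1,2), (0,1,3) ...
Target (A=1, B=3, C=5) not in reachable set → no.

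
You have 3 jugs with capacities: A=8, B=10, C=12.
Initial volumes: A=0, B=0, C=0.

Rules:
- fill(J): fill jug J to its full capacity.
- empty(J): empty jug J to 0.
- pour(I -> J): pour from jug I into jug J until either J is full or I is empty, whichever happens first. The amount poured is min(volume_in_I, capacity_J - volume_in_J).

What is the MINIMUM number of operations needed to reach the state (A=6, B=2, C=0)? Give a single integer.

Answer: 6

Derivation:
BFS from (A=0, B=0, C=0). One shortest path:
  1. fill(B) -> (A=0 B=10 C=0)
  2. pour(B -> C) -> (A=0 B=0 C=10)
  3. fill(B) -> (A=0 B=10 C=10)
  4. pour(B -> A) -> (A=8 B=2 C=10)
  5. pour(A -> C) -> (A=6 B=2 C=12)
  6. empty(C) -> (A=6 B=2 C=0)
Reached target in 6 moves.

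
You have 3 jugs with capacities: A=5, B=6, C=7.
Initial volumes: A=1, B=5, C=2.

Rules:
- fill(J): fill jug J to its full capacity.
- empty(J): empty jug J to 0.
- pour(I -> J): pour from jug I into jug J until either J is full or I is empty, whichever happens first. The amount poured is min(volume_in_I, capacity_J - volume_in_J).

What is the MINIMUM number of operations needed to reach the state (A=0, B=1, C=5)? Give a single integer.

Answer: 3

Derivation:
BFS from (A=1, B=5, C=2). One shortest path:
  1. empty(C) -> (A=1 B=5 C=0)
  2. pour(B -> A) -> (A=5 B=1 C=0)
  3. pour(A -> C) -> (A=0 B=1 C=5)
Reached target in 3 moves.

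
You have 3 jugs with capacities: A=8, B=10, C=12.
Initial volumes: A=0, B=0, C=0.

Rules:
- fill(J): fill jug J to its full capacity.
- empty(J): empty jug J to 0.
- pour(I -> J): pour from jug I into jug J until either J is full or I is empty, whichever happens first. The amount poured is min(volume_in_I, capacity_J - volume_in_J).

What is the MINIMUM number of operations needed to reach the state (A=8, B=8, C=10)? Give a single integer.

BFS from (A=0, B=0, C=0). One shortest path:
  1. fill(A) -> (A=8 B=0 C=0)
  2. fill(B) -> (A=8 B=10 C=0)
  3. pour(B -> C) -> (A=8 B=0 C=10)
  4. pour(A -> B) -> (A=0 B=8 C=10)
  5. fill(A) -> (A=8 B=8 C=10)
Reached target in 5 moves.

Answer: 5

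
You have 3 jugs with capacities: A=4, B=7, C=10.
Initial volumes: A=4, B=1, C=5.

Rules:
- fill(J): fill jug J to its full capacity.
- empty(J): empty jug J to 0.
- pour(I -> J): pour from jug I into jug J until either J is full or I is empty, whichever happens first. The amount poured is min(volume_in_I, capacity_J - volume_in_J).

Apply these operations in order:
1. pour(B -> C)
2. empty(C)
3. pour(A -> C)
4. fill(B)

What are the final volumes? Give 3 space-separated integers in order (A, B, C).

Answer: 0 7 4

Derivation:
Step 1: pour(B -> C) -> (A=4 B=0 C=6)
Step 2: empty(C) -> (A=4 B=0 C=0)
Step 3: pour(A -> C) -> (A=0 B=0 C=4)
Step 4: fill(B) -> (A=0 B=7 C=4)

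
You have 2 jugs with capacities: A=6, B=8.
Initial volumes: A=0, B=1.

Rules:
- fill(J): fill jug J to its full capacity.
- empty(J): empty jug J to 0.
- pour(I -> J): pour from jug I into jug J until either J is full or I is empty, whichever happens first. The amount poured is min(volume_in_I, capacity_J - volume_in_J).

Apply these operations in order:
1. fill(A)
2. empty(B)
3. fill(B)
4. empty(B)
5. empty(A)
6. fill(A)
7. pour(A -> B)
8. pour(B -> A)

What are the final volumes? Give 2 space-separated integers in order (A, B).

Answer: 6 0

Derivation:
Step 1: fill(A) -> (A=6 B=1)
Step 2: empty(B) -> (A=6 B=0)
Step 3: fill(B) -> (A=6 B=8)
Step 4: empty(B) -> (A=6 B=0)
Step 5: empty(A) -> (A=0 B=0)
Step 6: fill(A) -> (A=6 B=0)
Step 7: pour(A -> B) -> (A=0 B=6)
Step 8: pour(B -> A) -> (A=6 B=0)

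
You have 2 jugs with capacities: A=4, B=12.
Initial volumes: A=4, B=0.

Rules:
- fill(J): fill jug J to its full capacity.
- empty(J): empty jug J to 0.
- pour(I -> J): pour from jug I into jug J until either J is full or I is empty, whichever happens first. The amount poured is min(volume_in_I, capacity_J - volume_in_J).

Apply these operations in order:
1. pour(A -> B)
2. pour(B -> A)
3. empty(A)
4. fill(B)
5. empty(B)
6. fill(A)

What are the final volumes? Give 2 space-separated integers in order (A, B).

Step 1: pour(A -> B) -> (A=0 B=4)
Step 2: pour(B -> A) -> (A=4 B=0)
Step 3: empty(A) -> (A=0 B=0)
Step 4: fill(B) -> (A=0 B=12)
Step 5: empty(B) -> (A=0 B=0)
Step 6: fill(A) -> (A=4 B=0)

Answer: 4 0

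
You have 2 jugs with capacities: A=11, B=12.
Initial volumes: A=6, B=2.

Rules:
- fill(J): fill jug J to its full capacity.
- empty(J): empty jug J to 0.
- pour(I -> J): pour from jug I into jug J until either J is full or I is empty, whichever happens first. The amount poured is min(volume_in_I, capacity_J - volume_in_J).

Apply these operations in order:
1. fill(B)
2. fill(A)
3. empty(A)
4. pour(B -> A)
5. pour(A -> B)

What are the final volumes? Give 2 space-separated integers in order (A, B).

Step 1: fill(B) -> (A=6 B=12)
Step 2: fill(A) -> (A=11 B=12)
Step 3: empty(A) -> (A=0 B=12)
Step 4: pour(B -> A) -> (A=11 B=1)
Step 5: pour(A -> B) -> (A=0 B=12)

Answer: 0 12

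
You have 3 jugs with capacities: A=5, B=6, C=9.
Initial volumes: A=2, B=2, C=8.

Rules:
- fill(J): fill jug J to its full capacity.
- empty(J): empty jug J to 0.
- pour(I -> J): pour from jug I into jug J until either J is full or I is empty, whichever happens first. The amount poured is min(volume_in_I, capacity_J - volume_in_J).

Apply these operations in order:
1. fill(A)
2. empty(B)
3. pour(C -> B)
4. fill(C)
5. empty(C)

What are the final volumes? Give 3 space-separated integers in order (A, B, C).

Answer: 5 6 0

Derivation:
Step 1: fill(A) -> (A=5 B=2 C=8)
Step 2: empty(B) -> (A=5 B=0 C=8)
Step 3: pour(C -> B) -> (A=5 B=6 C=2)
Step 4: fill(C) -> (A=5 B=6 C=9)
Step 5: empty(C) -> (A=5 B=6 C=0)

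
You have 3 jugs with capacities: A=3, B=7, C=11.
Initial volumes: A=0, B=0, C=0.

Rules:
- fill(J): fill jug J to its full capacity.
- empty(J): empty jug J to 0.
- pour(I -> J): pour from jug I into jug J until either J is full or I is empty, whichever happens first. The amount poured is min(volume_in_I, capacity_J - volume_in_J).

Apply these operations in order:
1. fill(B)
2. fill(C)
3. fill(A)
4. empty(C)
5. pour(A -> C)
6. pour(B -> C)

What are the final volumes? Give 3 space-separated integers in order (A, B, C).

Answer: 0 0 10

Derivation:
Step 1: fill(B) -> (A=0 B=7 C=0)
Step 2: fill(C) -> (A=0 B=7 C=11)
Step 3: fill(A) -> (A=3 B=7 C=11)
Step 4: empty(C) -> (A=3 B=7 C=0)
Step 5: pour(A -> C) -> (A=0 B=7 C=3)
Step 6: pour(B -> C) -> (A=0 B=0 C=10)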